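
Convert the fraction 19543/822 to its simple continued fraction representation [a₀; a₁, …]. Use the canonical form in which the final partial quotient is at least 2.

19543 = 23·822 + 637, so a_0 = 23
822 = 1·637 + 185, so a_1 = 1
637 = 3·185 + 82, so a_2 = 3
185 = 2·82 + 21, so a_3 = 2
82 = 3·21 + 19, so a_4 = 3
21 = 1·19 + 2, so a_5 = 1
19 = 9·2 + 1, so a_6 = 9
2 = 2·1 + 0, so a_7 = 2

[23; 1, 3, 2, 3, 1, 9, 2]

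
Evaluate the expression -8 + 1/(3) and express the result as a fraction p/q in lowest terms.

-23/3

a_0 = -8: -8/1
a_1 = 3: -23/3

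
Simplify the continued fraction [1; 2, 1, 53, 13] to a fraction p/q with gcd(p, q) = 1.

2799/2096

Compute successive convergents:
a_0 = 1: 1/1
a_1 = 2: 3/2
a_2 = 1: 4/3
a_3 = 53: 215/161
a_4 = 13: 2799/2096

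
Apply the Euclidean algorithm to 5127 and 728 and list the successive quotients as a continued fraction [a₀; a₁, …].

⌊5127/728⌋ = 7, remainder 31
⌊728/31⌋ = 23, remainder 15
⌊31/15⌋ = 2, remainder 1
⌊15/1⌋ = 15, remainder 0

[7; 23, 2, 15]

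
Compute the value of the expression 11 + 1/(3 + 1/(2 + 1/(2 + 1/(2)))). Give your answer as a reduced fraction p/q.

463/41

a_0 = 11: 11/1
a_1 = 3: 34/3
a_2 = 2: 79/7
a_3 = 2: 192/17
a_4 = 2: 463/41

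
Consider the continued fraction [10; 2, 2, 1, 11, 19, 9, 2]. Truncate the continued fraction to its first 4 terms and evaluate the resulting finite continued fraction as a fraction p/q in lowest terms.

73/7

Compute successive convergents:
a_0 = 10: 10/1
a_1 = 2: 21/2
a_2 = 2: 52/5
a_3 = 1: 73/7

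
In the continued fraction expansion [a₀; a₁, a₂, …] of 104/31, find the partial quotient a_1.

2

104 = 3·31 + 11, so a_0 = 3
31 = 2·11 + 9, so a_1 = 2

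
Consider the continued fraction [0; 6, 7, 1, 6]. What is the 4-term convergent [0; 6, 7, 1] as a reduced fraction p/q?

8/49

Start with 1.
7 + 1/(1/1) = 7 + 1/1 = 8/1
6 + 1/(8/1) = 6 + 1/8 = 49/8
0 + 1/(49/8) = 0 + 8/49 = 8/49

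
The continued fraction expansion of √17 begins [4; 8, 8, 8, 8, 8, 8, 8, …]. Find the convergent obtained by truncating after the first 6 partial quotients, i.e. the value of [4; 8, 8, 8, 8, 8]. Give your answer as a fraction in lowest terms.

143649/34840

Start with 8.
8 + 1/(8/1) = 8 + 1/8 = 65/8
8 + 1/(65/8) = 8 + 8/65 = 528/65
8 + 1/(528/65) = 8 + 65/528 = 4289/528
8 + 1/(4289/528) = 8 + 528/4289 = 34840/4289
4 + 1/(34840/4289) = 4 + 4289/34840 = 143649/34840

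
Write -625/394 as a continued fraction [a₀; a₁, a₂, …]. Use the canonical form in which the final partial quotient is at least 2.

⌊-625/394⌋ = -2, remainder 163
⌊394/163⌋ = 2, remainder 68
⌊163/68⌋ = 2, remainder 27
⌊68/27⌋ = 2, remainder 14
⌊27/14⌋ = 1, remainder 13
⌊14/13⌋ = 1, remainder 1
⌊13/1⌋ = 13, remainder 0

[-2; 2, 2, 2, 1, 1, 13]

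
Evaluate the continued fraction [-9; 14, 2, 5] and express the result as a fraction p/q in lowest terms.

-1420/159

Start with 5.
2 + 1/(5/1) = 2 + 1/5 = 11/5
14 + 1/(11/5) = 14 + 5/11 = 159/11
-9 + 1/(159/11) = -9 + 11/159 = -1420/159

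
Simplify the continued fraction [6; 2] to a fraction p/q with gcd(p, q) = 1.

a_0 = 6: 6/1
a_1 = 2: 13/2

13/2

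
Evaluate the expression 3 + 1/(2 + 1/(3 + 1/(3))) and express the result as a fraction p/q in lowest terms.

a_0 = 3: 3/1
a_1 = 2: 7/2
a_2 = 3: 24/7
a_3 = 3: 79/23

79/23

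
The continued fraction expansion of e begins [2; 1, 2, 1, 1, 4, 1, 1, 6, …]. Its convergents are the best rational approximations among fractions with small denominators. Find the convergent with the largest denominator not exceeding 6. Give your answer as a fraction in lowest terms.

11/4

a_0 = 2: 2/1  (≤ bound)
a_1 = 1: 3/1  (≤ bound)
a_2 = 2: 8/3  (≤ bound)
a_3 = 1: 11/4  (≤ bound)
a_4 = 1: 19/7  (> 6, stop)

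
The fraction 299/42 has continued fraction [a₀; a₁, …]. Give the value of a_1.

299 = 7·42 + 5, so a_0 = 7
42 = 8·5 + 2, so a_1 = 8

8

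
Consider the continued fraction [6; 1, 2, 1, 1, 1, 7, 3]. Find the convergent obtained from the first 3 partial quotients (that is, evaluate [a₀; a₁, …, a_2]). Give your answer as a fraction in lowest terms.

20/3

Start with 2.
1 + 1/(2/1) = 1 + 1/2 = 3/2
6 + 1/(3/2) = 6 + 2/3 = 20/3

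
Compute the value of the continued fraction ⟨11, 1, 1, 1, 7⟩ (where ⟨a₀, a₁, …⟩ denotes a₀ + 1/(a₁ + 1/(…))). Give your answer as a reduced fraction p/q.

Start with 7.
1 + 1/(7/1) = 1 + 1/7 = 8/7
1 + 1/(8/7) = 1 + 7/8 = 15/8
1 + 1/(15/8) = 1 + 8/15 = 23/15
11 + 1/(23/15) = 11 + 15/23 = 268/23

268/23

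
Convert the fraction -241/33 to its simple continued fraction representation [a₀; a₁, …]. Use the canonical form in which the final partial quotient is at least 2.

Apply division with remainder until the remainder is 0:
-241 ÷ 33 → quotient -8, remainder 23
33 ÷ 23 → quotient 1, remainder 10
23 ÷ 10 → quotient 2, remainder 3
10 ÷ 3 → quotient 3, remainder 1
3 ÷ 1 → quotient 3, remainder 0

[-8; 1, 2, 3, 3]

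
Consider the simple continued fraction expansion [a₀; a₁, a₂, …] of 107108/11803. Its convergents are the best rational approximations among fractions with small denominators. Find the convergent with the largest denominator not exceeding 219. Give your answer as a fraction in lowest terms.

a_0 = 9: 9/1  (≤ bound)
a_1 = 13: 118/13  (≤ bound)
a_2 = 2: 245/27  (≤ bound)
a_3 = 1: 363/40  (≤ bound)
a_4 = 1: 608/67  (≤ bound)
a_5 = 14: 8875/978  (> 219, stop)

608/67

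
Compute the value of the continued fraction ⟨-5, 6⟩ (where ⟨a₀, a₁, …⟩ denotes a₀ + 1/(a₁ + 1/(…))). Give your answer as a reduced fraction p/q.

a_0 = -5: -5/1
a_1 = 6: -29/6

-29/6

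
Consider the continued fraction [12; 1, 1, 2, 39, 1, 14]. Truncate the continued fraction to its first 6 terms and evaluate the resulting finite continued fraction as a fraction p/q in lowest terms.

Work from the innermost term outward:
Start with 1.
39 + 1/(1/1) = 39 + 1/1 = 40/1
2 + 1/(40/1) = 2 + 1/40 = 81/40
1 + 1/(81/40) = 1 + 40/81 = 121/81
1 + 1/(121/81) = 1 + 81/121 = 202/121
12 + 1/(202/121) = 12 + 121/202 = 2545/202

2545/202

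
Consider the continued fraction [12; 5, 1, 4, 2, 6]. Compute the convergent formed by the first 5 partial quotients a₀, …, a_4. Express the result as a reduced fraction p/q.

779/64

a_0 = 12: 12/1
a_1 = 5: 61/5
a_2 = 1: 73/6
a_3 = 4: 353/29
a_4 = 2: 779/64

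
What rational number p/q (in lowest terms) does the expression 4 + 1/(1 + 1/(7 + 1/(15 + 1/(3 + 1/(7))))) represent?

Compute successive convergents:
a_0 = 4: 4/1
a_1 = 1: 5/1
a_2 = 7: 39/8
a_3 = 15: 590/121
a_4 = 3: 1809/371
a_5 = 7: 13253/2718

13253/2718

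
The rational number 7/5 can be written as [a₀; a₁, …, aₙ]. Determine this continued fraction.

7 ÷ 5 → quotient 1, remainder 2
5 ÷ 2 → quotient 2, remainder 1
2 ÷ 1 → quotient 2, remainder 0

[1; 2, 2]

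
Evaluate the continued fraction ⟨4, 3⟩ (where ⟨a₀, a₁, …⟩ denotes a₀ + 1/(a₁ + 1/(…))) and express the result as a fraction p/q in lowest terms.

Start with 3.
4 + 1/(3/1) = 4 + 1/3 = 13/3

13/3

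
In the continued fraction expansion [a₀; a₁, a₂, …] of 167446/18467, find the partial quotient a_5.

58

⌊167446/18467⌋ = 9, remainder 1243
⌊18467/1243⌋ = 14, remainder 1065
⌊1243/1065⌋ = 1, remainder 178
⌊1065/178⌋ = 5, remainder 175
⌊178/175⌋ = 1, remainder 3
⌊175/3⌋ = 58, remainder 1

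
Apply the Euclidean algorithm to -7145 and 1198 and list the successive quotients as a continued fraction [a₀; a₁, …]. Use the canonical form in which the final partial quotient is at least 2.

-7145 ÷ 1198 → quotient -6, remainder 43
1198 ÷ 43 → quotient 27, remainder 37
43 ÷ 37 → quotient 1, remainder 6
37 ÷ 6 → quotient 6, remainder 1
6 ÷ 1 → quotient 6, remainder 0

[-6; 27, 1, 6, 6]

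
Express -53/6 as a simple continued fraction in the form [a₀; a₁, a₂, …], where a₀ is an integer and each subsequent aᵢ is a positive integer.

Run the Euclidean algorithm, recording each quotient:
-53 ÷ 6 → quotient -9, remainder 1
6 ÷ 1 → quotient 6, remainder 0

[-9; 6]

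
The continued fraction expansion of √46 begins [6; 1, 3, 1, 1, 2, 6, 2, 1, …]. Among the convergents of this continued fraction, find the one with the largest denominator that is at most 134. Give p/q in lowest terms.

List convergents until the denominator exceeds the bound:
a_0 = 6: 6/1  (≤ bound)
a_1 = 1: 7/1  (≤ bound)
a_2 = 3: 27/4  (≤ bound)
a_3 = 1: 34/5  (≤ bound)
a_4 = 1: 61/9  (≤ bound)
a_5 = 2: 156/23  (≤ bound)
a_6 = 6: 997/147  (> 134, stop)

156/23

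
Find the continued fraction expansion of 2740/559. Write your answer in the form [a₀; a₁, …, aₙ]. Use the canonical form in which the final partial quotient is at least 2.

[4; 1, 9, 6, 9]

⌊2740/559⌋ = 4, remainder 504
⌊559/504⌋ = 1, remainder 55
⌊504/55⌋ = 9, remainder 9
⌊55/9⌋ = 6, remainder 1
⌊9/1⌋ = 9, remainder 0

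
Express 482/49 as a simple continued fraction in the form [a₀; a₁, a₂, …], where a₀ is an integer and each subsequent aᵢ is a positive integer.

[9; 1, 5, 8]

⌊482/49⌋ = 9, remainder 41
⌊49/41⌋ = 1, remainder 8
⌊41/8⌋ = 5, remainder 1
⌊8/1⌋ = 8, remainder 0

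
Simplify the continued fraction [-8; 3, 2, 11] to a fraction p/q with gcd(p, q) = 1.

-617/80

Use the convergent recurrence hₖ = aₖ·hₖ₋₁ + hₖ₋₂ (and likewise for the denominators kₖ):
a_0 = -8: -8/1
a_1 = 3: -23/3
a_2 = 2: -54/7
a_3 = 11: -617/80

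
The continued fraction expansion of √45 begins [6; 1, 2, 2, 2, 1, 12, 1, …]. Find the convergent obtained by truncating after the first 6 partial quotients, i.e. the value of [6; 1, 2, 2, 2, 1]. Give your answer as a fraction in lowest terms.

161/24

Build up convergents one term at a time:
a_0 = 6: 6/1
a_1 = 1: 7/1
a_2 = 2: 20/3
a_3 = 2: 47/7
a_4 = 2: 114/17
a_5 = 1: 161/24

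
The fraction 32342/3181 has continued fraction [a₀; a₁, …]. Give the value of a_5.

⌊32342/3181⌋ = 10, remainder 532
⌊3181/532⌋ = 5, remainder 521
⌊532/521⌋ = 1, remainder 11
⌊521/11⌋ = 47, remainder 4
⌊11/4⌋ = 2, remainder 3
⌊4/3⌋ = 1, remainder 1

1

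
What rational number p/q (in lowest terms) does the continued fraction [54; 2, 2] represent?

272/5

Build up convergents one term at a time:
a_0 = 54: 54/1
a_1 = 2: 109/2
a_2 = 2: 272/5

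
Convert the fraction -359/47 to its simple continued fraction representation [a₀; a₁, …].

[-8; 2, 1, 3, 4]

-359 ÷ 47 → quotient -8, remainder 17
47 ÷ 17 → quotient 2, remainder 13
17 ÷ 13 → quotient 1, remainder 4
13 ÷ 4 → quotient 3, remainder 1
4 ÷ 1 → quotient 4, remainder 0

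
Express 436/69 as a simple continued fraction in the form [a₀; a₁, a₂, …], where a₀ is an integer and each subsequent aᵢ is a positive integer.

⌊436/69⌋ = 6, remainder 22
⌊69/22⌋ = 3, remainder 3
⌊22/3⌋ = 7, remainder 1
⌊3/1⌋ = 3, remainder 0

[6; 3, 7, 3]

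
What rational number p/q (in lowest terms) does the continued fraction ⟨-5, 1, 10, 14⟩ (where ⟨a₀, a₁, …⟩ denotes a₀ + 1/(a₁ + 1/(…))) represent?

-634/155

Collapse the nested fraction from the inside out:
Start with 14.
10 + 1/(14/1) = 10 + 1/14 = 141/14
1 + 1/(141/14) = 1 + 14/141 = 155/141
-5 + 1/(155/141) = -5 + 141/155 = -634/155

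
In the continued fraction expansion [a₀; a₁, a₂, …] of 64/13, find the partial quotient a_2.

12

⌊64/13⌋ = 4, remainder 12
⌊13/12⌋ = 1, remainder 1
⌊12/1⌋ = 12, remainder 0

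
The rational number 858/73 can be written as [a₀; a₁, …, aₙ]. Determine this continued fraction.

[11; 1, 3, 18]

858 = 11·73 + 55, so a_0 = 11
73 = 1·55 + 18, so a_1 = 1
55 = 3·18 + 1, so a_2 = 3
18 = 18·1 + 0, so a_3 = 18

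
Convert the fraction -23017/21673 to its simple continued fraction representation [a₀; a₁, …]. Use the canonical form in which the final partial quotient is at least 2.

⌊-23017/21673⌋ = -2, remainder 20329
⌊21673/20329⌋ = 1, remainder 1344
⌊20329/1344⌋ = 15, remainder 169
⌊1344/169⌋ = 7, remainder 161
⌊169/161⌋ = 1, remainder 8
⌊161/8⌋ = 20, remainder 1
⌊8/1⌋ = 8, remainder 0

[-2; 1, 15, 7, 1, 20, 8]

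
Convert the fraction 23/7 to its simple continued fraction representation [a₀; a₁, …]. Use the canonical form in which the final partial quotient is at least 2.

23 = 3·7 + 2, so a_0 = 3
7 = 3·2 + 1, so a_1 = 3
2 = 2·1 + 0, so a_2 = 2

[3; 3, 2]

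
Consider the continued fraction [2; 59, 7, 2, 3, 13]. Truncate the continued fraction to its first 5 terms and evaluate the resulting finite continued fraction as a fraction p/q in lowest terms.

6202/3075

Build up convergents one term at a time:
a_0 = 2: 2/1
a_1 = 59: 119/59
a_2 = 7: 835/414
a_3 = 2: 1789/887
a_4 = 3: 6202/3075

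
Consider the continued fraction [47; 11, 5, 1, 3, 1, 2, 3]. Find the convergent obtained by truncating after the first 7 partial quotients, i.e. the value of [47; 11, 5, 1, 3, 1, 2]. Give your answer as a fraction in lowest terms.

a_0 = 47: 47/1
a_1 = 11: 518/11
a_2 = 5: 2637/56
a_3 = 1: 3155/67
a_4 = 3: 12102/257
a_5 = 1: 15257/324
a_6 = 2: 42616/905

42616/905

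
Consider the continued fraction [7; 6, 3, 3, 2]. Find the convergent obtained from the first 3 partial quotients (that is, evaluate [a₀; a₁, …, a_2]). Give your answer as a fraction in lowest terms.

136/19

Compute successive convergents:
a_0 = 7: 7/1
a_1 = 6: 43/6
a_2 = 3: 136/19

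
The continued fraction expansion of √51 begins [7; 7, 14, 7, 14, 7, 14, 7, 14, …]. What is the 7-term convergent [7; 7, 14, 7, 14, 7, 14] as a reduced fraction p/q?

a_0 = 7: 7/1
a_1 = 7: 50/7
a_2 = 14: 707/99
a_3 = 7: 4999/700
a_4 = 14: 70693/9899
a_5 = 7: 499850/69993
a_6 = 14: 7068593/989801

7068593/989801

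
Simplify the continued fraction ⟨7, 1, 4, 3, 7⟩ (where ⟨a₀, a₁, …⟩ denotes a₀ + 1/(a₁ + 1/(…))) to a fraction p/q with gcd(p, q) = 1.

914/117

a_0 = 7: 7/1
a_1 = 1: 8/1
a_2 = 4: 39/5
a_3 = 3: 125/16
a_4 = 7: 914/117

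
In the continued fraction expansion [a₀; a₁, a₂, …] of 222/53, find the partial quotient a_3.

Run the Euclidean algorithm, recording each quotient:
222 ÷ 53 → quotient 4, remainder 10
53 ÷ 10 → quotient 5, remainder 3
10 ÷ 3 → quotient 3, remainder 1
3 ÷ 1 → quotient 3, remainder 0

3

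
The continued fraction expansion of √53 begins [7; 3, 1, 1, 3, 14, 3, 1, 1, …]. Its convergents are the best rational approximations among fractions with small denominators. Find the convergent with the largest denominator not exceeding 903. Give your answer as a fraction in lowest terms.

List convergents until the denominator exceeds the bound:
a_0 = 7: 7/1  (≤ bound)
a_1 = 3: 22/3  (≤ bound)
a_2 = 1: 29/4  (≤ bound)
a_3 = 1: 51/7  (≤ bound)
a_4 = 3: 182/25  (≤ bound)
a_5 = 14: 2599/357  (≤ bound)
a_6 = 3: 7979/1096  (> 903, stop)

2599/357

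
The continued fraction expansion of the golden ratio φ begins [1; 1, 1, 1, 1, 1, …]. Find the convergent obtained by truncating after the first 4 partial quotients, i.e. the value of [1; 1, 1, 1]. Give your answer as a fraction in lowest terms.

a_0 = 1: 1/1
a_1 = 1: 2/1
a_2 = 1: 3/2
a_3 = 1: 5/3

5/3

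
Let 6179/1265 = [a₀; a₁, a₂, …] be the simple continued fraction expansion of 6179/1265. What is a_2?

7

Repeatedly divide and take the remainder:
6179 = 4·1265 + 1119, so a_0 = 4
1265 = 1·1119 + 146, so a_1 = 1
1119 = 7·146 + 97, so a_2 = 7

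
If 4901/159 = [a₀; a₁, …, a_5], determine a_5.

9

4901 = 30·159 + 131, so a_0 = 30
159 = 1·131 + 28, so a_1 = 1
131 = 4·28 + 19, so a_2 = 4
28 = 1·19 + 9, so a_3 = 1
19 = 2·9 + 1, so a_4 = 2
9 = 9·1 + 0, so a_5 = 9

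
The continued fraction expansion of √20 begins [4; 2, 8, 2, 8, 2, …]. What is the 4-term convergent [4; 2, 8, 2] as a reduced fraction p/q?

161/36

Start with 2.
8 + 1/(2/1) = 8 + 1/2 = 17/2
2 + 1/(17/2) = 2 + 2/17 = 36/17
4 + 1/(36/17) = 4 + 17/36 = 161/36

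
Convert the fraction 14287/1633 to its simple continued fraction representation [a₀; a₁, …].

[8; 1, 2, 1, 57, 1, 1, 3]

14287 ÷ 1633 → quotient 8, remainder 1223
1633 ÷ 1223 → quotient 1, remainder 410
1223 ÷ 410 → quotient 2, remainder 403
410 ÷ 403 → quotient 1, remainder 7
403 ÷ 7 → quotient 57, remainder 4
7 ÷ 4 → quotient 1, remainder 3
4 ÷ 3 → quotient 1, remainder 1
3 ÷ 1 → quotient 3, remainder 0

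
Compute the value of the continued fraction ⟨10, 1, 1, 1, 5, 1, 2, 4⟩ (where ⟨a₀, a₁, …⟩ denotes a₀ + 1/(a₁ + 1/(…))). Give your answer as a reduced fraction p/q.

2641/248

Build up convergents one term at a time:
a_0 = 10: 10/1
a_1 = 1: 11/1
a_2 = 1: 21/2
a_3 = 1: 32/3
a_4 = 5: 181/17
a_5 = 1: 213/20
a_6 = 2: 607/57
a_7 = 4: 2641/248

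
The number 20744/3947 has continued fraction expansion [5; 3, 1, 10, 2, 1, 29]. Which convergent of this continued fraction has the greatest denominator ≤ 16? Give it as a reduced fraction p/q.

21/4

a_0 = 5: 5/1  (≤ bound)
a_1 = 3: 16/3  (≤ bound)
a_2 = 1: 21/4  (≤ bound)
a_3 = 10: 226/43  (> 16, stop)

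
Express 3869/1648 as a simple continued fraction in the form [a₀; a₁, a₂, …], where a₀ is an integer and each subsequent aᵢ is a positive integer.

[2; 2, 1, 7, 14, 5]

3869 = 2·1648 + 573, so a_0 = 2
1648 = 2·573 + 502, so a_1 = 2
573 = 1·502 + 71, so a_2 = 1
502 = 7·71 + 5, so a_3 = 7
71 = 14·5 + 1, so a_4 = 14
5 = 5·1 + 0, so a_5 = 5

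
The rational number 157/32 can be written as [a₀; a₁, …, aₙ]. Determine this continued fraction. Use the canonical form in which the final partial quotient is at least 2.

Run the Euclidean algorithm, recording each quotient:
⌊157/32⌋ = 4, remainder 29
⌊32/29⌋ = 1, remainder 3
⌊29/3⌋ = 9, remainder 2
⌊3/2⌋ = 1, remainder 1
⌊2/1⌋ = 2, remainder 0

[4; 1, 9, 1, 2]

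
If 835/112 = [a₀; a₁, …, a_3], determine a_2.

835 ÷ 112 → quotient 7, remainder 51
112 ÷ 51 → quotient 2, remainder 10
51 ÷ 10 → quotient 5, remainder 1

5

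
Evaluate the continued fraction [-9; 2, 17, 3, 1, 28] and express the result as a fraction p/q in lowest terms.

Build up convergents one term at a time:
a_0 = -9: -9/1
a_1 = 2: -17/2
a_2 = 17: -298/35
a_3 = 3: -911/107
a_4 = 1: -1209/142
a_5 = 28: -34763/4083

-34763/4083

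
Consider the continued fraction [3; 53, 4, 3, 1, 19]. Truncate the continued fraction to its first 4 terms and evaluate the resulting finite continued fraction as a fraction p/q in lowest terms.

Use the convergent recurrence hₖ = aₖ·hₖ₋₁ + hₖ₋₂ (and likewise for the denominators kₖ):
a_0 = 3: 3/1
a_1 = 53: 160/53
a_2 = 4: 643/213
a_3 = 3: 2089/692

2089/692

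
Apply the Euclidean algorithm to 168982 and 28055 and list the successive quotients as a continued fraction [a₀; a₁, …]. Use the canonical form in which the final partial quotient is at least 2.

Apply division with remainder until the remainder is 0:
⌊168982/28055⌋ = 6, remainder 652
⌊28055/652⌋ = 43, remainder 19
⌊652/19⌋ = 34, remainder 6
⌊19/6⌋ = 3, remainder 1
⌊6/1⌋ = 6, remainder 0

[6; 43, 34, 3, 6]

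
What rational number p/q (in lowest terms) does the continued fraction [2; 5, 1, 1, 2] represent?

61/28

a_0 = 2: 2/1
a_1 = 5: 11/5
a_2 = 1: 13/6
a_3 = 1: 24/11
a_4 = 2: 61/28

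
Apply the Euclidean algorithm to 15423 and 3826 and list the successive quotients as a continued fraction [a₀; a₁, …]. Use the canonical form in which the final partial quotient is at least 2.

[4; 32, 6, 1, 1, 1, 1, 3]

⌊15423/3826⌋ = 4, remainder 119
⌊3826/119⌋ = 32, remainder 18
⌊119/18⌋ = 6, remainder 11
⌊18/11⌋ = 1, remainder 7
⌊11/7⌋ = 1, remainder 4
⌊7/4⌋ = 1, remainder 3
⌊4/3⌋ = 1, remainder 1
⌊3/1⌋ = 3, remainder 0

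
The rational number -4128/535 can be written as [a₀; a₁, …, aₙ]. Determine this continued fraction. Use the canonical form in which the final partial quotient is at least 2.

Repeatedly divide and take the remainder:
-4128 = -8·535 + 152, so a_0 = -8
535 = 3·152 + 79, so a_1 = 3
152 = 1·79 + 73, so a_2 = 1
79 = 1·73 + 6, so a_3 = 1
73 = 12·6 + 1, so a_4 = 12
6 = 6·1 + 0, so a_5 = 6

[-8; 3, 1, 1, 12, 6]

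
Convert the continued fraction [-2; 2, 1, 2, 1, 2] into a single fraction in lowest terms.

Start with 2.
1 + 1/(2/1) = 1 + 1/2 = 3/2
2 + 1/(3/2) = 2 + 2/3 = 8/3
1 + 1/(8/3) = 1 + 3/8 = 11/8
2 + 1/(11/8) = 2 + 8/11 = 30/11
-2 + 1/(30/11) = -2 + 11/30 = -49/30

-49/30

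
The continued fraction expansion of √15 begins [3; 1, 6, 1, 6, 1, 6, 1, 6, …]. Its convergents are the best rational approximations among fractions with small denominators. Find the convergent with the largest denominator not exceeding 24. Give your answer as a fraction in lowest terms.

List convergents until the denominator exceeds the bound:
a_0 = 3: 3/1  (≤ bound)
a_1 = 1: 4/1  (≤ bound)
a_2 = 6: 27/7  (≤ bound)
a_3 = 1: 31/8  (≤ bound)
a_4 = 6: 213/55  (> 24, stop)

31/8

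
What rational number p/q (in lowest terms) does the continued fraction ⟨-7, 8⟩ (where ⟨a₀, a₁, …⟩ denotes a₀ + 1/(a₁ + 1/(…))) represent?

-55/8

a_0 = -7: -7/1
a_1 = 8: -55/8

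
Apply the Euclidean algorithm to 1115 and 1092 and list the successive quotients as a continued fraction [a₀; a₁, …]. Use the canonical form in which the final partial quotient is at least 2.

Run the Euclidean algorithm, recording each quotient:
⌊1115/1092⌋ = 1, remainder 23
⌊1092/23⌋ = 47, remainder 11
⌊23/11⌋ = 2, remainder 1
⌊11/1⌋ = 11, remainder 0

[1; 47, 2, 11]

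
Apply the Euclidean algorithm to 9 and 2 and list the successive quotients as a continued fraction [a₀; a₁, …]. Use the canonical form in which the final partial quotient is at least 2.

9 = 4·2 + 1, so a_0 = 4
2 = 2·1 + 0, so a_1 = 2

[4; 2]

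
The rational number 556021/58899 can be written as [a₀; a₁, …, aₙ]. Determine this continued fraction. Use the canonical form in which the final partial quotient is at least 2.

556021 ÷ 58899 → quotient 9, remainder 25930
58899 ÷ 25930 → quotient 2, remainder 7039
25930 ÷ 7039 → quotient 3, remainder 4813
7039 ÷ 4813 → quotient 1, remainder 2226
4813 ÷ 2226 → quotient 2, remainder 361
2226 ÷ 361 → quotient 6, remainder 60
361 ÷ 60 → quotient 6, remainder 1
60 ÷ 1 → quotient 60, remainder 0

[9; 2, 3, 1, 2, 6, 6, 60]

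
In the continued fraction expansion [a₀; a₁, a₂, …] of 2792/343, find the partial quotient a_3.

1

Run the Euclidean algorithm, recording each quotient:
2792 ÷ 343 → quotient 8, remainder 48
343 ÷ 48 → quotient 7, remainder 7
48 ÷ 7 → quotient 6, remainder 6
7 ÷ 6 → quotient 1, remainder 1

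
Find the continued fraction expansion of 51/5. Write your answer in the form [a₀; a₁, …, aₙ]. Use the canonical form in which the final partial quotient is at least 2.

Apply division with remainder until the remainder is 0:
51 ÷ 5 → quotient 10, remainder 1
5 ÷ 1 → quotient 5, remainder 0

[10; 5]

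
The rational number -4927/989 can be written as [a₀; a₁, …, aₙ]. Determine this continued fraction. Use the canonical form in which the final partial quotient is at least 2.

[-5; 54, 1, 17]

⌊-4927/989⌋ = -5, remainder 18
⌊989/18⌋ = 54, remainder 17
⌊18/17⌋ = 1, remainder 1
⌊17/1⌋ = 17, remainder 0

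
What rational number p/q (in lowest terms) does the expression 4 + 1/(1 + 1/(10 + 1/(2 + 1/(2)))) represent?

Start with 2.
2 + 1/(2/1) = 2 + 1/2 = 5/2
10 + 1/(5/2) = 10 + 2/5 = 52/5
1 + 1/(52/5) = 1 + 5/52 = 57/52
4 + 1/(57/52) = 4 + 52/57 = 280/57

280/57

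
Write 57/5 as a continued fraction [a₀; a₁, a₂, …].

Repeatedly divide and take the remainder:
57 ÷ 5 → quotient 11, remainder 2
5 ÷ 2 → quotient 2, remainder 1
2 ÷ 1 → quotient 2, remainder 0

[11; 2, 2]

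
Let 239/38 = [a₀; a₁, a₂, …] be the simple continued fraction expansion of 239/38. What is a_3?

5

⌊239/38⌋ = 6, remainder 11
⌊38/11⌋ = 3, remainder 5
⌊11/5⌋ = 2, remainder 1
⌊5/1⌋ = 5, remainder 0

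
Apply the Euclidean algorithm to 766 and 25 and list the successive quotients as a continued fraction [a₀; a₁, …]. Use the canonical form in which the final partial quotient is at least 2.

[30; 1, 1, 1, 3, 2]

766 = 30·25 + 16, so a_0 = 30
25 = 1·16 + 9, so a_1 = 1
16 = 1·9 + 7, so a_2 = 1
9 = 1·7 + 2, so a_3 = 1
7 = 3·2 + 1, so a_4 = 3
2 = 2·1 + 0, so a_5 = 2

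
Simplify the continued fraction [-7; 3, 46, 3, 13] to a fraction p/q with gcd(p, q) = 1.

Compute successive convergents:
a_0 = -7: -7/1
a_1 = 3: -20/3
a_2 = 46: -927/139
a_3 = 3: -2801/420
a_4 = 13: -37340/5599

-37340/5599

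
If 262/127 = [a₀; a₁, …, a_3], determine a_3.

7

262 = 2·127 + 8, so a_0 = 2
127 = 15·8 + 7, so a_1 = 15
8 = 1·7 + 1, so a_2 = 1
7 = 7·1 + 0, so a_3 = 7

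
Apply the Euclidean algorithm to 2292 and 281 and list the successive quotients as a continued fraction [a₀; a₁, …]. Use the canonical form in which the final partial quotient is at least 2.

[8; 6, 2, 1, 1, 2, 3]

2292 = 8·281 + 44, so a_0 = 8
281 = 6·44 + 17, so a_1 = 6
44 = 2·17 + 10, so a_2 = 2
17 = 1·10 + 7, so a_3 = 1
10 = 1·7 + 3, so a_4 = 1
7 = 2·3 + 1, so a_5 = 2
3 = 3·1 + 0, so a_6 = 3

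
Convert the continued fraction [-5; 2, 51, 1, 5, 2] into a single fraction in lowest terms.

Compute successive convergents:
a_0 = -5: -5/1
a_1 = 2: -9/2
a_2 = 51: -464/103
a_3 = 1: -473/105
a_4 = 5: -2829/628
a_5 = 2: -6131/1361

-6131/1361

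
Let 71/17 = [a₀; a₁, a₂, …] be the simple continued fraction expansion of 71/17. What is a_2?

1

Repeatedly divide and take the remainder:
71 = 4·17 + 3, so a_0 = 4
17 = 5·3 + 2, so a_1 = 5
3 = 1·2 + 1, so a_2 = 1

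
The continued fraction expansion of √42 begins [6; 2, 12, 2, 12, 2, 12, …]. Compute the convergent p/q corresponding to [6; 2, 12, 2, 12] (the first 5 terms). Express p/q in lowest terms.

4206/649

Start with 12.
2 + 1/(12/1) = 2 + 1/12 = 25/12
12 + 1/(25/12) = 12 + 12/25 = 312/25
2 + 1/(312/25) = 2 + 25/312 = 649/312
6 + 1/(649/312) = 6 + 312/649 = 4206/649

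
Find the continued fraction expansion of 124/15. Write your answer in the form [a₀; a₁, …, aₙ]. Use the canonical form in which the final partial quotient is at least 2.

Run the Euclidean algorithm, recording each quotient:
⌊124/15⌋ = 8, remainder 4
⌊15/4⌋ = 3, remainder 3
⌊4/3⌋ = 1, remainder 1
⌊3/1⌋ = 3, remainder 0

[8; 3, 1, 3]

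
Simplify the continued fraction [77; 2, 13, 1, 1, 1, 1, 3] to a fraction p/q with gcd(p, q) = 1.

a_0 = 77: 77/1
a_1 = 2: 155/2
a_2 = 13: 2092/27
a_3 = 1: 2247/29
a_4 = 1: 4339/56
a_5 = 1: 6586/85
a_6 = 1: 10925/141
a_7 = 3: 39361/508

39361/508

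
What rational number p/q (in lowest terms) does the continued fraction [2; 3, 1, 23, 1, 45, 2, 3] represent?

a_0 = 2: 2/1
a_1 = 3: 7/3
a_2 = 1: 9/4
a_3 = 23: 214/95
a_4 = 1: 223/99
a_5 = 45: 10249/4550
a_6 = 2: 20721/9199
a_7 = 3: 72412/32147

72412/32147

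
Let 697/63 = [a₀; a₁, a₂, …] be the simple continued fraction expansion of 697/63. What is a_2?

Run the Euclidean algorithm, recording each quotient:
697 = 11·63 + 4, so a_0 = 11
63 = 15·4 + 3, so a_1 = 15
4 = 1·3 + 1, so a_2 = 1

1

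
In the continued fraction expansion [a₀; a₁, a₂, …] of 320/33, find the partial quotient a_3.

Repeatedly divide and take the remainder:
⌊320/33⌋ = 9, remainder 23
⌊33/23⌋ = 1, remainder 10
⌊23/10⌋ = 2, remainder 3
⌊10/3⌋ = 3, remainder 1

3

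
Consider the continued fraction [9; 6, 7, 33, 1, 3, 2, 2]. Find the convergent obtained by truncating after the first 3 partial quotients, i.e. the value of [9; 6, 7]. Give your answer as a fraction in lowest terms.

Starting at the tail and folding back:
Start with 7.
6 + 1/(7/1) = 6 + 1/7 = 43/7
9 + 1/(43/7) = 9 + 7/43 = 394/43

394/43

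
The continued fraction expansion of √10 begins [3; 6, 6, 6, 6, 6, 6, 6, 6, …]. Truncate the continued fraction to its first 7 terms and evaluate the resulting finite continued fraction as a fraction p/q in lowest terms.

168717/53353

Build up convergents one term at a time:
a_0 = 3: 3/1
a_1 = 6: 19/6
a_2 = 6: 117/37
a_3 = 6: 721/228
a_4 = 6: 4443/1405
a_5 = 6: 27379/8658
a_6 = 6: 168717/53353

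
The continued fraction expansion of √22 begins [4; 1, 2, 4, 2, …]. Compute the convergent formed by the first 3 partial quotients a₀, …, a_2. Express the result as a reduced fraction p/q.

14/3

Start with 2.
1 + 1/(2/1) = 1 + 1/2 = 3/2
4 + 1/(3/2) = 4 + 2/3 = 14/3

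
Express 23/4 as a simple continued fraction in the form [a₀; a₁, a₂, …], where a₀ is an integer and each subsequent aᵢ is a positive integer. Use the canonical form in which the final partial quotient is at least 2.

23 ÷ 4 → quotient 5, remainder 3
4 ÷ 3 → quotient 1, remainder 1
3 ÷ 1 → quotient 3, remainder 0

[5; 1, 3]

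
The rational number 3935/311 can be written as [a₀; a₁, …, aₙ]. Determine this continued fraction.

[12; 1, 1, 1, 7, 3, 4]

Apply division with remainder until the remainder is 0:
3935 = 12·311 + 203, so a_0 = 12
311 = 1·203 + 108, so a_1 = 1
203 = 1·108 + 95, so a_2 = 1
108 = 1·95 + 13, so a_3 = 1
95 = 7·13 + 4, so a_4 = 7
13 = 3·4 + 1, so a_5 = 3
4 = 4·1 + 0, so a_6 = 4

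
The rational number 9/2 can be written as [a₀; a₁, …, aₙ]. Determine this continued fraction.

9 = 4·2 + 1, so a_0 = 4
2 = 2·1 + 0, so a_1 = 2

[4; 2]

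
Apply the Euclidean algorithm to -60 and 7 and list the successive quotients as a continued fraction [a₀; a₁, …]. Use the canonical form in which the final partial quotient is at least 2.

[-9; 2, 3]

Run the Euclidean algorithm, recording each quotient:
-60 = -9·7 + 3, so a_0 = -9
7 = 2·3 + 1, so a_1 = 2
3 = 3·1 + 0, so a_2 = 3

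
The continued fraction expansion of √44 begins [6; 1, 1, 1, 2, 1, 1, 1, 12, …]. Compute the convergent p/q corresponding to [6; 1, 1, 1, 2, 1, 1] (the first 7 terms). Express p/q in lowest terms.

126/19

a_0 = 6: 6/1
a_1 = 1: 7/1
a_2 = 1: 13/2
a_3 = 1: 20/3
a_4 = 2: 53/8
a_5 = 1: 73/11
a_6 = 1: 126/19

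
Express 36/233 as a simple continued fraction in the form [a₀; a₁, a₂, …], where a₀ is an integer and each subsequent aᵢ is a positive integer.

⌊36/233⌋ = 0, remainder 36
⌊233/36⌋ = 6, remainder 17
⌊36/17⌋ = 2, remainder 2
⌊17/2⌋ = 8, remainder 1
⌊2/1⌋ = 2, remainder 0

[0; 6, 2, 8, 2]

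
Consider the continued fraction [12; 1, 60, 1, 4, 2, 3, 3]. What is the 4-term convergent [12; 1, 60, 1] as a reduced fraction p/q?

Starting at the tail and folding back:
Start with 1.
60 + 1/(1/1) = 60 + 1/1 = 61/1
1 + 1/(61/1) = 1 + 1/61 = 62/61
12 + 1/(62/61) = 12 + 61/62 = 805/62

805/62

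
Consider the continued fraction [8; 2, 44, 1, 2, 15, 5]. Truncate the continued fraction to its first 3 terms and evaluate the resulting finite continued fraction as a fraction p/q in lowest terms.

756/89

Build up convergents one term at a time:
a_0 = 8: 8/1
a_1 = 2: 17/2
a_2 = 44: 756/89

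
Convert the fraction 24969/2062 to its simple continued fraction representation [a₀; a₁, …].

⌊24969/2062⌋ = 12, remainder 225
⌊2062/225⌋ = 9, remainder 37
⌊225/37⌋ = 6, remainder 3
⌊37/3⌋ = 12, remainder 1
⌊3/1⌋ = 3, remainder 0

[12; 9, 6, 12, 3]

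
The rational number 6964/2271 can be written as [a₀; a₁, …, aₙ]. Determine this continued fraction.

Run the Euclidean algorithm, recording each quotient:
⌊6964/2271⌋ = 3, remainder 151
⌊2271/151⌋ = 15, remainder 6
⌊151/6⌋ = 25, remainder 1
⌊6/1⌋ = 6, remainder 0

[3; 15, 25, 6]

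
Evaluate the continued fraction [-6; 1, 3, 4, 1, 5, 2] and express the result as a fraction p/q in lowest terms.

a_0 = -6: -6/1
a_1 = 1: -5/1
a_2 = 3: -21/4
a_3 = 4: -89/17
a_4 = 1: -110/21
a_5 = 5: -639/122
a_6 = 2: -1388/265

-1388/265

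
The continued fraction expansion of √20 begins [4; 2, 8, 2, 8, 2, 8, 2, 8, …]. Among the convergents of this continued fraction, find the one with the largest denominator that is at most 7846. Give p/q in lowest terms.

a_0 = 4: 4/1  (≤ bound)
a_1 = 2: 9/2  (≤ bound)
a_2 = 8: 76/17  (≤ bound)
a_3 = 2: 161/36  (≤ bound)
a_4 = 8: 1364/305  (≤ bound)
a_5 = 2: 2889/646  (≤ bound)
a_6 = 8: 24476/5473  (≤ bound)
a_7 = 2: 51841/11592  (> 7846, stop)

24476/5473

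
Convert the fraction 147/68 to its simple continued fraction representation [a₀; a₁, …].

147 ÷ 68 → quotient 2, remainder 11
68 ÷ 11 → quotient 6, remainder 2
11 ÷ 2 → quotient 5, remainder 1
2 ÷ 1 → quotient 2, remainder 0

[2; 6, 5, 2]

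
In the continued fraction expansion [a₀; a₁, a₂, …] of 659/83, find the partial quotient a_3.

⌊659/83⌋ = 7, remainder 78
⌊83/78⌋ = 1, remainder 5
⌊78/5⌋ = 15, remainder 3
⌊5/3⌋ = 1, remainder 2

1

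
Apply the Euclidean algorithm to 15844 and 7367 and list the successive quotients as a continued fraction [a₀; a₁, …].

[2; 6, 1, 1, 1, 3, 14, 7]

Run the Euclidean algorithm, recording each quotient:
⌊15844/7367⌋ = 2, remainder 1110
⌊7367/1110⌋ = 6, remainder 707
⌊1110/707⌋ = 1, remainder 403
⌊707/403⌋ = 1, remainder 304
⌊403/304⌋ = 1, remainder 99
⌊304/99⌋ = 3, remainder 7
⌊99/7⌋ = 14, remainder 1
⌊7/1⌋ = 7, remainder 0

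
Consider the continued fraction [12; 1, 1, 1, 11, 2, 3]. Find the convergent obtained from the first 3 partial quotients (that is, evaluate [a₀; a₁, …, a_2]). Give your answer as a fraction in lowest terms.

25/2

a_0 = 12: 12/1
a_1 = 1: 13/1
a_2 = 1: 25/2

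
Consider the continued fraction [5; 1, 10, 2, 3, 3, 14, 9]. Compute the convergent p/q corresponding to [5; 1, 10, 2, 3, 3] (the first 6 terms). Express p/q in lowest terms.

Start with 3.
3 + 1/(3/1) = 3 + 1/3 = 10/3
2 + 1/(10/3) = 2 + 3/10 = 23/10
10 + 1/(23/10) = 10 + 10/23 = 240/23
1 + 1/(240/23) = 1 + 23/240 = 263/240
5 + 1/(263/240) = 5 + 240/263 = 1555/263

1555/263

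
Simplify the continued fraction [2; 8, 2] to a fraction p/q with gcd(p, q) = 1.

36/17

a_0 = 2: 2/1
a_1 = 8: 17/8
a_2 = 2: 36/17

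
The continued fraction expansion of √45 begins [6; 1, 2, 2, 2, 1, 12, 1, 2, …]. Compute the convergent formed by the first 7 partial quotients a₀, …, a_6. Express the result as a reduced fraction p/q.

Build up convergents one term at a time:
a_0 = 6: 6/1
a_1 = 1: 7/1
a_2 = 2: 20/3
a_3 = 2: 47/7
a_4 = 2: 114/17
a_5 = 1: 161/24
a_6 = 12: 2046/305

2046/305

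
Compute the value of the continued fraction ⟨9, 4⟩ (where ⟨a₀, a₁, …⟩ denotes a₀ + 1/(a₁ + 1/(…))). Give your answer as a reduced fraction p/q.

a_0 = 9: 9/1
a_1 = 4: 37/4

37/4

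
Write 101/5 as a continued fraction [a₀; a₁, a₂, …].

Apply division with remainder until the remainder is 0:
101 = 20·5 + 1, so a_0 = 20
5 = 5·1 + 0, so a_1 = 5

[20; 5]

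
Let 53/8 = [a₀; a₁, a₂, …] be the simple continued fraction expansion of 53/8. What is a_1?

53 ÷ 8 → quotient 6, remainder 5
8 ÷ 5 → quotient 1, remainder 3

1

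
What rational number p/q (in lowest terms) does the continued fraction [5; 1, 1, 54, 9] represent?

5411/983

Collapse the nested fraction from the inside out:
Start with 9.
54 + 1/(9/1) = 54 + 1/9 = 487/9
1 + 1/(487/9) = 1 + 9/487 = 496/487
1 + 1/(496/487) = 1 + 487/496 = 983/496
5 + 1/(983/496) = 5 + 496/983 = 5411/983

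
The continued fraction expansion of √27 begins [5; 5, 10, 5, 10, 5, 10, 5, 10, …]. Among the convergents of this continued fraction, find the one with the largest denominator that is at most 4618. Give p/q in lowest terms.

13775/2651

a_0 = 5: 5/1  (≤ bound)
a_1 = 5: 26/5  (≤ bound)
a_2 = 10: 265/51  (≤ bound)
a_3 = 5: 1351/260  (≤ bound)
a_4 = 10: 13775/2651  (≤ bound)
a_5 = 5: 70226/13515  (> 4618, stop)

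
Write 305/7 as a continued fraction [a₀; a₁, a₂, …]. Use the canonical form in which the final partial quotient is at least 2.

305 = 43·7 + 4, so a_0 = 43
7 = 1·4 + 3, so a_1 = 1
4 = 1·3 + 1, so a_2 = 1
3 = 3·1 + 0, so a_3 = 3

[43; 1, 1, 3]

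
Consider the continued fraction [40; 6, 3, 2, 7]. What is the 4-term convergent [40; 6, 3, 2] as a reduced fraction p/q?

Compute successive convergents:
a_0 = 40: 40/1
a_1 = 6: 241/6
a_2 = 3: 763/19
a_3 = 2: 1767/44

1767/44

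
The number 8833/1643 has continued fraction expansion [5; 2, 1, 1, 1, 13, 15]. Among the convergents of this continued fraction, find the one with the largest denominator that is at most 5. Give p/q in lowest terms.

a_0 = 5: 5/1  (≤ bound)
a_1 = 2: 11/2  (≤ bound)
a_2 = 1: 16/3  (≤ bound)
a_3 = 1: 27/5  (≤ bound)
a_4 = 1: 43/8  (> 5, stop)

27/5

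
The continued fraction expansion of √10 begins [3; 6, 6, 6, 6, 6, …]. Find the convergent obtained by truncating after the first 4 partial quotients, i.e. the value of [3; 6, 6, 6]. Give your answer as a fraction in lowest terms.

721/228

Collapse the nested fraction from the inside out:
Start with 6.
6 + 1/(6/1) = 6 + 1/6 = 37/6
6 + 1/(37/6) = 6 + 6/37 = 228/37
3 + 1/(228/37) = 3 + 37/228 = 721/228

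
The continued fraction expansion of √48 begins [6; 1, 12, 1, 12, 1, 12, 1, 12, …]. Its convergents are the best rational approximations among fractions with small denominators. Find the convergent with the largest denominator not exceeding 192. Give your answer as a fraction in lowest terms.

a_0 = 6: 6/1  (≤ bound)
a_1 = 1: 7/1  (≤ bound)
a_2 = 12: 90/13  (≤ bound)
a_3 = 1: 97/14  (≤ bound)
a_4 = 12: 1254/181  (≤ bound)
a_5 = 1: 1351/195  (> 192, stop)

1254/181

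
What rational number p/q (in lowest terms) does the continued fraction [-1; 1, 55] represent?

Work from the innermost term outward:
Start with 55.
1 + 1/(55/1) = 1 + 1/55 = 56/55
-1 + 1/(56/55) = -1 + 55/56 = -1/56

-1/56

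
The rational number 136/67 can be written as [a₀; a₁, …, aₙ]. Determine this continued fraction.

[2; 33, 2]

136 = 2·67 + 2, so a_0 = 2
67 = 33·2 + 1, so a_1 = 33
2 = 2·1 + 0, so a_2 = 2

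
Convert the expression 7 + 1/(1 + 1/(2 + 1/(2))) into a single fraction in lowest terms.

Starting at the tail and folding back:
Start with 2.
2 + 1/(2/1) = 2 + 1/2 = 5/2
1 + 1/(5/2) = 1 + 2/5 = 7/5
7 + 1/(7/5) = 7 + 5/7 = 54/7

54/7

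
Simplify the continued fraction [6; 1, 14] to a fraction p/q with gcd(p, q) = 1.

Starting at the tail and folding back:
Start with 14.
1 + 1/(14/1) = 1 + 1/14 = 15/14
6 + 1/(15/14) = 6 + 14/15 = 104/15

104/15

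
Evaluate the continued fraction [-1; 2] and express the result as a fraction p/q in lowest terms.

Starting at the tail and folding back:
Start with 2.
-1 + 1/(2/1) = -1 + 1/2 = -1/2

-1/2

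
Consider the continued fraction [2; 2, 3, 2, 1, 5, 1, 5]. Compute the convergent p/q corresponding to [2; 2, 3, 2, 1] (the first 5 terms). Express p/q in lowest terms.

56/23

Use the convergent recurrence hₖ = aₖ·hₖ₋₁ + hₖ₋₂ (and likewise for the denominators kₖ):
a_0 = 2: 2/1
a_1 = 2: 5/2
a_2 = 3: 17/7
a_3 = 2: 39/16
a_4 = 1: 56/23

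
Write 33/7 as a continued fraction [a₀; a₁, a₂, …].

[4; 1, 2, 2]

Repeatedly divide and take the remainder:
⌊33/7⌋ = 4, remainder 5
⌊7/5⌋ = 1, remainder 2
⌊5/2⌋ = 2, remainder 1
⌊2/1⌋ = 2, remainder 0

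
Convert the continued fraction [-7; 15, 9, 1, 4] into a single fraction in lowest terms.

Build up convergents one term at a time:
a_0 = -7: -7/1
a_1 = 15: -104/15
a_2 = 9: -943/136
a_3 = 1: -1047/151
a_4 = 4: -5131/740

-5131/740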